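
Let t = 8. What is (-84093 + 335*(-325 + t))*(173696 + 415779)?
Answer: -112170018800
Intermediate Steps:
(-84093 + 335*(-325 + t))*(173696 + 415779) = (-84093 + 335*(-325 + 8))*(173696 + 415779) = (-84093 + 335*(-317))*589475 = (-84093 - 106195)*589475 = -190288*589475 = -112170018800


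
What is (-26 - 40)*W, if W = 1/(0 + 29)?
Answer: -66/29 ≈ -2.2759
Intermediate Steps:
W = 1/29 ≈ 0.034483
(-26 - 40)*W = (-26 - 40)*(1/29) = -66*1/29 = -66/29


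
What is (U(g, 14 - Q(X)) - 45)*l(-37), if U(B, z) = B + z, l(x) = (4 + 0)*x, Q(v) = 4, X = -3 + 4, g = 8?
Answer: 3996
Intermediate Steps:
X = 1
l(x) = 4*x
(U(g, 14 - Q(X)) - 45)*l(-37) = ((8 + (14 - 1*4)) - 45)*(4*(-37)) = ((8 + (14 - 4)) - 45)*(-148) = ((8 + 10) - 45)*(-148) = (18 - 45)*(-148) = -27*(-148) = 3996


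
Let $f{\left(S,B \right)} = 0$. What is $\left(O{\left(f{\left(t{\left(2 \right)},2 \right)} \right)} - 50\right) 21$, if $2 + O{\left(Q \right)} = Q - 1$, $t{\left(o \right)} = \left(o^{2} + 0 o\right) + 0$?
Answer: $-1113$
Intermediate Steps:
$t{\left(o \right)} = o^{2}$ ($t{\left(o \right)} = \left(o^{2} + 0\right) + 0 = o^{2} + 0 = o^{2}$)
$O{\left(Q \right)} = -3 + Q$ ($O{\left(Q \right)} = -2 + \left(Q - 1\right) = -2 + \left(-1 + Q\right) = -3 + Q$)
$\left(O{\left(f{\left(t{\left(2 \right)},2 \right)} \right)} - 50\right) 21 = \left(\left(-3 + 0\right) - 50\right) 21 = \left(-3 - 50\right) 21 = \left(-53\right) 21 = -1113$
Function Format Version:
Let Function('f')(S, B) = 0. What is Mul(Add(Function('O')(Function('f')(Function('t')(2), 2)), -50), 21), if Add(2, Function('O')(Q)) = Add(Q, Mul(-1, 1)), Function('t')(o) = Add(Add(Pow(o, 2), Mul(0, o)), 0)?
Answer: -1113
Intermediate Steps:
Function('t')(o) = Pow(o, 2) (Function('t')(o) = Add(Add(Pow(o, 2), 0), 0) = Add(Pow(o, 2), 0) = Pow(o, 2))
Function('O')(Q) = Add(-3, Q) (Function('O')(Q) = Add(-2, Add(Q, Mul(-1, 1))) = Add(-2, Add(Q, -1)) = Add(-2, Add(-1, Q)) = Add(-3, Q))
Mul(Add(Function('O')(Function('f')(Function('t')(2), 2)), -50), 21) = Mul(Add(Add(-3, 0), -50), 21) = Mul(Add(-3, -50), 21) = Mul(-53, 21) = -1113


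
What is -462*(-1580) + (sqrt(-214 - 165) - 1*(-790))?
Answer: 730750 + I*sqrt(379) ≈ 7.3075e+5 + 19.468*I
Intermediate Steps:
-462*(-1580) + (sqrt(-214 - 165) - 1*(-790)) = 729960 + (sqrt(-379) + 790) = 729960 + (I*sqrt(379) + 790) = 729960 + (790 + I*sqrt(379)) = 730750 + I*sqrt(379)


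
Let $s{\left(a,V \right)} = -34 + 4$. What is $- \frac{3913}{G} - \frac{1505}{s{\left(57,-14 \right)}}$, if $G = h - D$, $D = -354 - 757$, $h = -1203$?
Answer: $\frac{25585}{276} \approx 92.699$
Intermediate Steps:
$D = -1111$ ($D = -354 - 757 = -1111$)
$s{\left(a,V \right)} = -30$
$G = -92$ ($G = -1203 - -1111 = -1203 + 1111 = -92$)
$- \frac{3913}{G} - \frac{1505}{s{\left(57,-14 \right)}} = - \frac{3913}{-92} - \frac{1505}{-30} = \left(-3913\right) \left(- \frac{1}{92}\right) - - \frac{301}{6} = \frac{3913}{92} + \frac{301}{6} = \frac{25585}{276}$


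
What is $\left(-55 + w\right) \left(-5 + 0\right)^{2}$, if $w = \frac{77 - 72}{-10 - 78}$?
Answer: $- \frac{121125}{88} \approx -1376.4$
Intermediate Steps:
$w = - \frac{5}{88}$ ($w = \frac{5}{-88} = 5 \left(- \frac{1}{88}\right) = - \frac{5}{88} \approx -0.056818$)
$\left(-55 + w\right) \left(-5 + 0\right)^{2} = \left(-55 - \frac{5}{88}\right) \left(-5 + 0\right)^{2} = - \frac{4845 \left(-5\right)^{2}}{88} = \left(- \frac{4845}{88}\right) 25 = - \frac{121125}{88}$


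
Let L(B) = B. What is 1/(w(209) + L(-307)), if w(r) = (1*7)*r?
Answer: 1/1156 ≈ 0.00086505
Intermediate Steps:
w(r) = 7*r
1/(w(209) + L(-307)) = 1/(7*209 - 307) = 1/(1463 - 307) = 1/1156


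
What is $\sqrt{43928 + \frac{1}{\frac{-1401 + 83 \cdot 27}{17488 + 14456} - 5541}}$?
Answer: $\frac{\sqrt{597323672752189443}}{3687518} \approx 209.59$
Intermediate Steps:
$\sqrt{43928 + \frac{1}{\frac{-1401 + 83 \cdot 27}{17488 + 14456} - 5541}} = \sqrt{43928 + \frac{1}{\frac{-1401 + 2241}{31944} - 5541}} = \sqrt{43928 + \frac{1}{840 \cdot \frac{1}{31944} - 5541}} = \sqrt{43928 + \frac{1}{\frac{35}{1331} - 5541}} = \sqrt{43928 + \frac{1}{- \frac{7375036}{1331}}} = \sqrt{43928 - \frac{1331}{7375036}} = \sqrt{\frac{323970580077}{7375036}} = \frac{\sqrt{597323672752189443}}{3687518}$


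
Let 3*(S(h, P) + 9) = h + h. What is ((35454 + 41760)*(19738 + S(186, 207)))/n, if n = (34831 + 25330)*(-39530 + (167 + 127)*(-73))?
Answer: -766464771/1834669856 ≈ -0.41777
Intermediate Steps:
S(h, P) = -9 + 2*h/3 (S(h, P) = -9 + (h + h)/3 = -9 + (2*h)/3 = -9 + 2*h/3)
n = -3669339712 (n = 60161*(-39530 + 294*(-73)) = 60161*(-39530 - 21462) = 60161*(-60992) = -3669339712)
((35454 + 41760)*(19738 + S(186, 207)))/n = ((35454 + 41760)*(19738 + (-9 + (⅔)*186)))/(-3669339712) = (77214*(19738 + (-9 + 124)))*(-1/3669339712) = (77214*(19738 + 115))*(-1/3669339712) = (77214*19853)*(-1/3669339712) = 1532929542*(-1/3669339712) = -766464771/1834669856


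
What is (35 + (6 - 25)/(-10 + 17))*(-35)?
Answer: -1130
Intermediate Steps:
(35 + (6 - 25)/(-10 + 17))*(-35) = (35 - 19/7)*(-35) = (226/7)*(-35) = -1130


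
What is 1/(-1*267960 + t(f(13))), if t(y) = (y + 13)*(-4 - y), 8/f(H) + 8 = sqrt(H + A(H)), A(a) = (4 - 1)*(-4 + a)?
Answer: -602951/161577735706 - 35*sqrt(10)/323155471412 ≈ -3.7320e-6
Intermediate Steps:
A(a) = -12 + 3*a (A(a) = 3*(-4 + a) = -12 + 3*a)
f(H) = 8/(-8 + sqrt(-12 + 4*H)) (f(H) = 8/(-8 + sqrt(H + (-12 + 3*H))) = 8/(-8 + sqrt(-12 + 4*H)))
t(y) = (-4 - y)*(13 + y) (t(y) = (13 + y)*(-4 - y) = (-4 - y)*(13 + y))
1/(-1*267960 + t(f(13))) = 1/(-1*267960 + (-52 - (4/(-4 + sqrt(-3 + 13)))**2 - 68/(-4 + sqrt(-3 + 13)))) = 1/(-267960 + (-52 - (4/(-4 + sqrt(10)))**2 - 68/(-4 + sqrt(10)))) = 1/(-267960 + (-52 - 16/(-4 + sqrt(10))**2 - 68/(-4 + sqrt(10)))) = 1/(-267960 + (-52 - 68/(-4 + sqrt(10)) - 16/(-4 + sqrt(10))**2)) = 1/(-268012 - 68/(-4 + sqrt(10)) - 16/(-4 + sqrt(10))**2)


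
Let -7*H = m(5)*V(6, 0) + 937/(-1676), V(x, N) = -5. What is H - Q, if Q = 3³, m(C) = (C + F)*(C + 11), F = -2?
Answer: 86413/11732 ≈ 7.3656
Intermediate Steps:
m(C) = (-2 + C)*(11 + C) (m(C) = (C - 2)*(C + 11) = (-2 + C)*(11 + C))
Q = 27
H = 403177/11732 (H = -((-22 + 5² + 9*5)*(-5) + 937/(-1676))/7 = -((-22 + 25 + 45)*(-5) + 937*(-1/1676))/7 = -(48*(-5) - 937/1676)/7 = -(-240 - 937/1676)/7 = -⅐*(-403177/1676) = 403177/11732 ≈ 34.366)
H - Q = 403177/11732 - 1*27 = 403177/11732 - 27 = 86413/11732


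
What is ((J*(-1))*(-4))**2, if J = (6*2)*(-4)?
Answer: 36864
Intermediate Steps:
J = -48 (J = 12*(-4) = -48)
((J*(-1))*(-4))**2 = (-48*(-1)*(-4))**2 = (48*(-4))**2 = (-192)**2 = 36864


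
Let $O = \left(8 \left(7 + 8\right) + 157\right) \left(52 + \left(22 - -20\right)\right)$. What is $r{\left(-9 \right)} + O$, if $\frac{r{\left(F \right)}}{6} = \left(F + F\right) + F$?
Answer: $25876$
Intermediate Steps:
$O = 26038$ ($O = \left(8 \cdot 15 + 157\right) \left(52 + \left(22 + 20\right)\right) = \left(120 + 157\right) \left(52 + 42\right) = 277 \cdot 94 = 26038$)
$r{\left(F \right)} = 18 F$ ($r{\left(F \right)} = 6 \left(\left(F + F\right) + F\right) = 6 \left(2 F + F\right) = 6 \cdot 3 F = 18 F$)
$r{\left(-9 \right)} + O = 18 \left(-9\right) + 26038 = -162 + 26038 = 25876$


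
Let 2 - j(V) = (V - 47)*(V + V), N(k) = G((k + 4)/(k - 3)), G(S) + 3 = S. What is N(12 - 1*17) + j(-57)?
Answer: -94855/8 ≈ -11857.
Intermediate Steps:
G(S) = -3 + S
N(k) = -3 + (4 + k)/(-3 + k) (N(k) = -3 + (k + 4)/(k - 3) = -3 + (4 + k)/(-3 + k))
j(V) = 2 - 2*V*(-47 + V) (j(V) = 2 - (V - 47)*(V + V) = 2 - (-47 + V)*2*V = 2 - 2*V*(-47 + V))
N(12 - 1*17) + j(-57) = (13 - 2*(12 - 1*17))/(-3 + (12 - 1*17)) + (2 - 2*(-57)**2 + 94*(-57)) = (13 - 2*(12 - 17))/(-3 + (12 - 17)) + (2 - 2*3249 - 5358) = (13 - 2*(-5))/(-3 - 5) + (2 - 6498 - 5358) = (13 + 10)/(-8) - 11854 = -1/8*23 - 11854 = -23/8 - 11854 = -94855/8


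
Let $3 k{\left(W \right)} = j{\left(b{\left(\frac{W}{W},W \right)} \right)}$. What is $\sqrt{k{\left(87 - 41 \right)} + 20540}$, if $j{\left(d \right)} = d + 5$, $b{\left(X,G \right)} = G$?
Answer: $\sqrt{20557} \approx 143.38$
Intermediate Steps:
$j{\left(d \right)} = 5 + d$
$k{\left(W \right)} = \frac{5}{3} + \frac{W}{3}$ ($k{\left(W \right)} = \frac{5 + W}{3} = \frac{5}{3} + \frac{W}{3}$)
$\sqrt{k{\left(87 - 41 \right)} + 20540} = \sqrt{\left(\frac{5}{3} + \frac{87 - 41}{3}\right) + 20540} = \sqrt{\left(\frac{5}{3} + \frac{1}{3} \cdot 46\right) + 20540} = \sqrt{\left(\frac{5}{3} + \frac{46}{3}\right) + 20540} = \sqrt{17 + 20540} = \sqrt{20557}$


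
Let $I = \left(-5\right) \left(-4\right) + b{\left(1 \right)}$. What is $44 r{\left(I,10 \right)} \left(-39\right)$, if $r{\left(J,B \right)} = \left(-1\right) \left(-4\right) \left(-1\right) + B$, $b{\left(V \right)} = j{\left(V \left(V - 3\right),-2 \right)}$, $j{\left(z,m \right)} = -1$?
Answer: $-10296$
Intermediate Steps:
$b{\left(V \right)} = -1$
$I = 19$ ($I = \left(-5\right) \left(-4\right) - 1 = 20 - 1 = 19$)
$r{\left(J,B \right)} = -4 + B$ ($r{\left(J,B \right)} = 4 \left(-1\right) + B = -4 + B$)
$44 r{\left(I,10 \right)} \left(-39\right) = 44 \left(-4 + 10\right) \left(-39\right) = 44 \cdot 6 \left(-39\right) = 264 \left(-39\right) = -10296$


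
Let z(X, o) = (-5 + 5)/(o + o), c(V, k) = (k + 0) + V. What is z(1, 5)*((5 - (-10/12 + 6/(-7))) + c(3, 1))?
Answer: 0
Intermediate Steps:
c(V, k) = V + k (c(V, k) = k + V = V + k)
z(X, o) = 0 (z(X, o) = 0/((2*o)) = 0*(1/(2*o)) = 0)
z(1, 5)*((5 - (-10/12 + 6/(-7))) + c(3, 1)) = 0*((5 - (-10/12 + 6/(-7))) + (3 + 1)) = 0*((5 - (-10*1/12 + 6*(-⅐))) + 4) = 0*((5 - (-⅚ - 6/7)) + 4) = 0*((5 - 1*(-71/42)) + 4) = 0*((5 + 71/42) + 4) = 0*(281/42 + 4) = 0*(449/42) = 0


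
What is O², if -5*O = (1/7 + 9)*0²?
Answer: 0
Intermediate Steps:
O = 0 (O = -(1/7 + 9)*0²/5 = -(⅐ + 9)*0/5 = -64*0/35 = -⅕*0 = 0)
O² = 0² = 0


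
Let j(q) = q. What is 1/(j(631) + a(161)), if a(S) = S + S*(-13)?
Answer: -1/1301 ≈ -0.00076864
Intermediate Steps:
a(S) = -12*S (a(S) = S - 13*S = -12*S)
1/(j(631) + a(161)) = 1/(631 - 12*161) = 1/(631 - 1932) = 1/(-1301) = -1/1301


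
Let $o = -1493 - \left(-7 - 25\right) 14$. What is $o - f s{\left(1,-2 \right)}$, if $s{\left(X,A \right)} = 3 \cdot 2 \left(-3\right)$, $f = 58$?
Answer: $-1$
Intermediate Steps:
$s{\left(X,A \right)} = -18$ ($s{\left(X,A \right)} = 6 \left(-3\right) = -18$)
$o = -1045$ ($o = -1493 - \left(-32\right) 14 = -1493 - -448 = -1493 + 448 = -1045$)
$o - f s{\left(1,-2 \right)} = -1045 - 58 \left(-18\right) = -1045 - -1044 = -1045 + 1044 = -1$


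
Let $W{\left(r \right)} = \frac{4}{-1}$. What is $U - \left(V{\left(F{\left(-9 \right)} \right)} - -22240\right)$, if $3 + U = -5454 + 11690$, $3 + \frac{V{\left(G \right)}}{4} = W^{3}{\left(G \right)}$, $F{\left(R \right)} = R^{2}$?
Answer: $-15739$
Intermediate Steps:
$W{\left(r \right)} = -4$ ($W{\left(r \right)} = 4 \left(-1\right) = -4$)
$V{\left(G \right)} = -268$ ($V{\left(G \right)} = -12 + 4 \left(-4\right)^{3} = -12 + 4 \left(-64\right) = -12 - 256 = -268$)
$U = 6233$ ($U = -3 + \left(-5454 + 11690\right) = -3 + 6236 = 6233$)
$U - \left(V{\left(F{\left(-9 \right)} \right)} - -22240\right) = 6233 - \left(-268 - -22240\right) = 6233 - \left(-268 + 22240\right) = 6233 - 21972 = -15739$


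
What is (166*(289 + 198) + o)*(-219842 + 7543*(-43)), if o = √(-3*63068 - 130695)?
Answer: -43993488822 - 544191*I*√319899 ≈ -4.3993e+10 - 3.0779e+8*I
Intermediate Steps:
o = I*√319899 (o = √(-189204 - 130695) = √(-319899) = I*√319899 ≈ 565.6*I)
(166*(289 + 198) + o)*(-219842 + 7543*(-43)) = (166*(289 + 198) + I*√319899)*(-219842 + 7543*(-43)) = (166*487 + I*√319899)*(-219842 - 324349) = (80842 + I*√319899)*(-544191) = -43993488822 - 544191*I*√319899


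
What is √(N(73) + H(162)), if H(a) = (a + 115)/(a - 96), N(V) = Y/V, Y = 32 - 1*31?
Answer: √97742766/4818 ≈ 2.0520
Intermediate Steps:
Y = 1 (Y = 32 - 31 = 1)
N(V) = 1/V
H(a) = (115 + a)/(-96 + a)
√(N(73) + H(162)) = √(1/73 + (115 + 162)/(-96 + 162)) = √(1/73 + 277/66) = √(20287/4818) = √97742766/4818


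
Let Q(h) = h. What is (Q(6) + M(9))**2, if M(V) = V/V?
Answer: 49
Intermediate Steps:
M(V) = 1
(Q(6) + M(9))**2 = (6 + 1)**2 = 7**2 = 49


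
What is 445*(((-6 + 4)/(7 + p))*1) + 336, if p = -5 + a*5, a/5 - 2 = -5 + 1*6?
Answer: 24982/77 ≈ 324.44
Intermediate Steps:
a = 15 (a = 10 + 5*(-5 + 1*6) = 10 + 5*(-5 + 6) = 10 + 5*1 = 10 + 5 = 15)
p = 70 (p = -5 + 15*5 = -5 + 75 = 70)
445*(((-6 + 4)/(7 + p))*1) + 336 = 445*(((-6 + 4)/(7 + 70))*1) + 336 = 445*(-2/77*1) + 336 = 445*(-2/77) + 336 = -890/77 + 336 = 24982/77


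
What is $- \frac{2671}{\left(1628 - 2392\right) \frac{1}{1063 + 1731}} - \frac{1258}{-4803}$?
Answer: $\frac{17922332317}{1834746} \approx 9768.3$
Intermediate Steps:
$- \frac{2671}{\left(1628 - 2392\right) \frac{1}{1063 + 1731}} - \frac{1258}{-4803} = - \frac{2671}{\left(-764\right) \frac{1}{2794}} - - \frac{1258}{4803} = - \frac{2671}{\left(-764\right) \frac{1}{2794}} + \frac{1258}{4803} = - \frac{2671}{- \frac{382}{1397}} + \frac{1258}{4803} = \left(-2671\right) \left(- \frac{1397}{382}\right) + \frac{1258}{4803} = \frac{3731387}{382} + \frac{1258}{4803} = \frac{17922332317}{1834746}$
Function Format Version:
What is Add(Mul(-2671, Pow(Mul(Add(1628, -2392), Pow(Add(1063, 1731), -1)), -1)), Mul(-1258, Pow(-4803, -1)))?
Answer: Rational(17922332317, 1834746) ≈ 9768.3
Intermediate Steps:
Add(Mul(-2671, Pow(Mul(Add(1628, -2392), Pow(Add(1063, 1731), -1)), -1)), Mul(-1258, Pow(-4803, -1))) = Add(Mul(-2671, Pow(Mul(-764, Pow(2794, -1)), -1)), Mul(-1258, Rational(-1, 4803))) = Add(Mul(-2671, Pow(Mul(-764, Rational(1, 2794)), -1)), Rational(1258, 4803)) = Add(Mul(-2671, Pow(Rational(-382, 1397), -1)), Rational(1258, 4803)) = Add(Mul(-2671, Rational(-1397, 382)), Rational(1258, 4803)) = Add(Rational(3731387, 382), Rational(1258, 4803)) = Rational(17922332317, 1834746)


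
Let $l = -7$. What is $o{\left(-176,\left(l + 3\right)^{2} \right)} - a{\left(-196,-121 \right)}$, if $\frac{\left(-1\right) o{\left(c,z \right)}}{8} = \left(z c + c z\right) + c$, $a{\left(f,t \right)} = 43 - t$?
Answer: $46300$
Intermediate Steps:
$o{\left(c,z \right)} = - 8 c - 16 c z$ ($o{\left(c,z \right)} = - 8 \left(\left(z c + c z\right) + c\right) = - 8 \left(\left(c z + c z\right) + c\right) = - 8 \left(2 c z + c\right) = - 8 \left(c + 2 c z\right) = - 8 c - 16 c z$)
$o{\left(-176,\left(l + 3\right)^{2} \right)} - a{\left(-196,-121 \right)} = \left(-8\right) \left(-176\right) \left(1 + 2 \left(-7 + 3\right)^{2}\right) - \left(43 - -121\right) = \left(-8\right) \left(-176\right) \left(1 + 2 \left(-4\right)^{2}\right) - \left(43 + 121\right) = \left(-8\right) \left(-176\right) \left(1 + 2 \cdot 16\right) - 164 = \left(-8\right) \left(-176\right) \left(1 + 32\right) - 164 = \left(-8\right) \left(-176\right) 33 - 164 = 46464 - 164 = 46300$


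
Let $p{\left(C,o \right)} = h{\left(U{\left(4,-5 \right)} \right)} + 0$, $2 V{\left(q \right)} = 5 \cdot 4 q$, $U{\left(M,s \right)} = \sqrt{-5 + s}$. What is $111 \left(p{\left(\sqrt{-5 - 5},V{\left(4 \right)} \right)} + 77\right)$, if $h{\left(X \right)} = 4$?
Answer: $8991$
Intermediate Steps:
$V{\left(q \right)} = 10 q$ ($V{\left(q \right)} = \frac{5 \cdot 4 q}{2} = \frac{20 q}{2} = 10 q$)
$p{\left(C,o \right)} = 4$ ($p{\left(C,o \right)} = 4 + 0 = 4$)
$111 \left(p{\left(\sqrt{-5 - 5},V{\left(4 \right)} \right)} + 77\right) = 111 \left(4 + 77\right) = 111 \cdot 81 = 8991$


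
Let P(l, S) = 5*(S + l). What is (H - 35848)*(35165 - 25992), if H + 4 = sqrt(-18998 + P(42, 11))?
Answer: -328870396 + 9173*I*sqrt(18733) ≈ -3.2887e+8 + 1.2555e+6*I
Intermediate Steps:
P(l, S) = 5*S + 5*l
H = -4 + I*sqrt(18733) (H = -4 + sqrt(-18998 + (5*11 + 5*42)) = -4 + sqrt(-18998 + (55 + 210)) = -4 + sqrt(-18998 + 265) = -4 + sqrt(-18733) = -4 + I*sqrt(18733) ≈ -4.0 + 136.87*I)
(H - 35848)*(35165 - 25992) = ((-4 + I*sqrt(18733)) - 35848)*(35165 - 25992) = (-35852 + I*sqrt(18733))*9173 = -328870396 + 9173*I*sqrt(18733)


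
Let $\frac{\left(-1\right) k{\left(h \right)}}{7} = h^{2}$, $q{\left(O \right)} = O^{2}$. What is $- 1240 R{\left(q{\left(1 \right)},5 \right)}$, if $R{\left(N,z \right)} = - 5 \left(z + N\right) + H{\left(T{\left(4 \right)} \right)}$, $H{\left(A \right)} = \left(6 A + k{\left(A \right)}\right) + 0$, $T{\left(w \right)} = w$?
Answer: $146320$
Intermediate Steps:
$k{\left(h \right)} = - 7 h^{2}$
$H{\left(A \right)} = - 7 A^{2} + 6 A$ ($H{\left(A \right)} = \left(6 A - 7 A^{2}\right) + 0 = \left(- 7 A^{2} + 6 A\right) + 0 = - 7 A^{2} + 6 A$)
$R{\left(N,z \right)} = -88 - 5 N - 5 z$ ($R{\left(N,z \right)} = - 5 \left(z + N\right) + 4 \left(6 - 28\right) = - 5 \left(N + z\right) + 4 \left(6 - 28\right) = \left(- 5 N - 5 z\right) + 4 \left(-22\right) = \left(- 5 N - 5 z\right) - 88 = -88 - 5 N - 5 z$)
$- 1240 R{\left(q{\left(1 \right)},5 \right)} = - 1240 \left(-88 - 5 \cdot 1^{2} - 25\right) = - 1240 \left(-88 - 5 - 25\right) = \left(-1240\right) \left(-118\right) = 146320$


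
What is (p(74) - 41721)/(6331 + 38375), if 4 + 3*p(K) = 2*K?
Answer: -13891/14902 ≈ -0.93216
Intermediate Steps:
p(K) = -4/3 + 2*K/3 (p(K) = -4/3 + (2*K)/3 = -4/3 + 2*K/3)
(p(74) - 41721)/(6331 + 38375) = ((-4/3 + (2/3)*74) - 41721)/(6331 + 38375) = ((-4/3 + 148/3) - 41721)/44706 = (48 - 41721)*(1/44706) = -41673*1/44706 = -13891/14902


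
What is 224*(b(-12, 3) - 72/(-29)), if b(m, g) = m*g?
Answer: -217728/29 ≈ -7507.9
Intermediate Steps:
b(m, g) = g*m
224*(b(-12, 3) - 72/(-29)) = 224*(3*(-12) - 72/(-29)) = 224*(-36 - 72*(-1/29)) = 224*(-36 + 72/29) = 224*(-972/29) = -217728/29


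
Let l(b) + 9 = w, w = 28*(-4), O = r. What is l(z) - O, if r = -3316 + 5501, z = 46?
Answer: -2306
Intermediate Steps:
r = 2185
O = 2185
w = -112
l(b) = -121 (l(b) = -9 - 112 = -121)
l(z) - O = -121 - 1*2185 = -121 - 2185 = -2306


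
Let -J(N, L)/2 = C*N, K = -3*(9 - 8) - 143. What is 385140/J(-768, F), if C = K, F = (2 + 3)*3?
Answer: -32095/18688 ≈ -1.7174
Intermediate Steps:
F = 15 (F = 5*3 = 15)
K = -146 (K = -3*1 - 143 = -3 - 143 = -146)
C = -146
J(N, L) = 292*N (J(N, L) = -(-292)*N = 292*N)
385140/J(-768, F) = 385140/((292*(-768))) = 385140/(-224256) = 385140*(-1/224256) = -32095/18688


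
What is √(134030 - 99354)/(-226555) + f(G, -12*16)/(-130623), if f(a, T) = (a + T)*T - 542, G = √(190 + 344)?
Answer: -36322/130623 - 2*√8669/226555 + 64*√534/43541 ≈ -0.24492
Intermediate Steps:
G = √534 ≈ 23.108
f(a, T) = -542 + T*(T + a) (f(a, T) = (T + a)*T - 542 = T*(T + a) - 542 = -542 + T*(T + a))
√(134030 - 99354)/(-226555) + f(G, -12*16)/(-130623) = √(134030 - 99354)/(-226555) + (-542 + (-12*16)² + (-12*16)*√534)/(-130623) = √34676*(-1/226555) + (-542 + (-192)² - 192*√534)*(-1/130623) = (2*√8669)*(-1/226555) + (-542 + 36864 - 192*√534)*(-1/130623) = -2*√8669/226555 + (36322 - 192*√534)*(-1/130623) = -2*√8669/226555 + (-36322/130623 + 64*√534/43541) = -36322/130623 - 2*√8669/226555 + 64*√534/43541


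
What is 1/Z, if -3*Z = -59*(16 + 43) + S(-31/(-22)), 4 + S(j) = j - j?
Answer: 3/3485 ≈ 0.00086083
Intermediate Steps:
S(j) = -4 (S(j) = -4 + (j - j) = -4 + 0 = -4)
Z = 3485/3 (Z = -(-59*(16 + 43) - 4)/3 = -(-59*59 - 4)/3 = -(-3481 - 4)/3 = -1/3*(-3485) = 3485/3 ≈ 1161.7)
1/Z = 1/(3485/3) = 3/3485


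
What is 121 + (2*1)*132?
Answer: 385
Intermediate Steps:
121 + (2*1)*132 = 121 + 2*132 = 121 + 264 = 385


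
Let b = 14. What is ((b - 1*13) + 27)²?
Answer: 784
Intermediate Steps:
((b - 1*13) + 27)² = ((14 - 1*13) + 27)² = ((14 - 13) + 27)² = (1 + 27)² = 28² = 784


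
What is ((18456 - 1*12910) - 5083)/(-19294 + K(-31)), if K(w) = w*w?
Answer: -463/18333 ≈ -0.025255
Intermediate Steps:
K(w) = w²
((18456 - 1*12910) - 5083)/(-19294 + K(-31)) = ((18456 - 1*12910) - 5083)/(-19294 + (-31)²) = ((18456 - 12910) - 5083)/(-19294 + 961) = (5546 - 5083)/(-18333) = 463*(-1/18333) = -463/18333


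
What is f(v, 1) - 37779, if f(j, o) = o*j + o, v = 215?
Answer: -37563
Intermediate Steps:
f(j, o) = o + j*o (f(j, o) = j*o + o = o + j*o)
f(v, 1) - 37779 = 1*(1 + 215) - 37779 = 1*216 - 37779 = 216 - 37779 = -37563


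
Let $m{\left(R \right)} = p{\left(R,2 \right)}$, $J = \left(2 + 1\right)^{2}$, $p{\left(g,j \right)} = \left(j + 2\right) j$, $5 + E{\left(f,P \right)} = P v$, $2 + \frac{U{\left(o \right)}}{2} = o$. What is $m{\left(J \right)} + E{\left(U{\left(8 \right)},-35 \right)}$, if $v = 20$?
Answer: $-697$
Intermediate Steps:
$U{\left(o \right)} = -4 + 2 o$
$E{\left(f,P \right)} = -5 + 20 P$ ($E{\left(f,P \right)} = -5 + P 20 = -5 + 20 P$)
$p{\left(g,j \right)} = j \left(2 + j\right)$ ($p{\left(g,j \right)} = \left(2 + j\right) j = j \left(2 + j\right)$)
$J = 9$ ($J = 3^{2} = 9$)
$m{\left(R \right)} = 8$ ($m{\left(R \right)} = 2 \left(2 + 2\right) = 2 \cdot 4 = 8$)
$m{\left(J \right)} + E{\left(U{\left(8 \right)},-35 \right)} = 8 + \left(-5 + 20 \left(-35\right)\right) = 8 - 705 = -697$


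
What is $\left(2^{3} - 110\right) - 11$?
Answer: $-113$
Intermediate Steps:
$\left(2^{3} - 110\right) - 11 = \left(8 - 110\right) - 11 = -102 - 11 = -113$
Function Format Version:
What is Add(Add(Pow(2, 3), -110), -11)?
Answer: -113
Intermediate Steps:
Add(Add(Pow(2, 3), -110), -11) = Add(Add(8, -110), -11) = Add(-102, -11) = -113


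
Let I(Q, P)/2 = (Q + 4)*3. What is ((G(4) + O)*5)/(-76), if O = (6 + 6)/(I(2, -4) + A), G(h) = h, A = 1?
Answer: -200/703 ≈ -0.28449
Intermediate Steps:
I(Q, P) = 24 + 6*Q (I(Q, P) = 2*((Q + 4)*3) = 2*((4 + Q)*3) = 2*(12 + 3*Q) = 24 + 6*Q)
O = 12/37 (O = (6 + 6)/((24 + 6*2) + 1) = 12/((24 + 12) + 1) = 12/(36 + 1) = 12/37 ≈ 0.32432)
((G(4) + O)*5)/(-76) = ((4 + 12/37)*5)/(-76) = -40*5/703 = -1/76*800/37 = -200/703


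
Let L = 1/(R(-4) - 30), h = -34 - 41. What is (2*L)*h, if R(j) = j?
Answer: 75/17 ≈ 4.4118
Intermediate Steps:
h = -75
L = -1/34 (L = 1/(-4 - 30) = 1/(-34) = -1/34 ≈ -0.029412)
(2*L)*h = (2*(-1/34))*(-75) = -1/17*(-75) = 75/17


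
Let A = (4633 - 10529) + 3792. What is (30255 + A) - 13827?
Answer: 14324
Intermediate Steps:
A = -2104 (A = -5896 + 3792 = -2104)
(30255 + A) - 13827 = (30255 - 2104) - 13827 = 28151 - 13827 = 14324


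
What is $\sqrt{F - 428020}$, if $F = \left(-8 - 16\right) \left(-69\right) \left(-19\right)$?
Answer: $2 i \sqrt{114871} \approx 677.85 i$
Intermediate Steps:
$F = -31464$ ($F = \left(-8 - 16\right) \left(-69\right) \left(-19\right) = \left(-24\right) \left(-69\right) \left(-19\right) = 1656 \left(-19\right) = -31464$)
$\sqrt{F - 428020} = \sqrt{-31464 - 428020} = \sqrt{-459484} = 2 i \sqrt{114871}$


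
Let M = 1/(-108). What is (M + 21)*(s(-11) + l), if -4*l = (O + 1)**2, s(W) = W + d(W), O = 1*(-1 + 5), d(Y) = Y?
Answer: -256171/432 ≈ -592.99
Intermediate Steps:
O = 4 (O = 1*4 = 4)
s(W) = 2*W (s(W) = W + W = 2*W)
l = -25/4 (l = -(4 + 1)**2/4 = -1/4*5**2 = -1/4*25 = -25/4 ≈ -6.2500)
M = -1/108 ≈ -0.0092593
(M + 21)*(s(-11) + l) = (-1/108 + 21)*(2*(-11) - 25/4) = 2267*(-22 - 25/4)/108 = (2267/108)*(-113/4) = -256171/432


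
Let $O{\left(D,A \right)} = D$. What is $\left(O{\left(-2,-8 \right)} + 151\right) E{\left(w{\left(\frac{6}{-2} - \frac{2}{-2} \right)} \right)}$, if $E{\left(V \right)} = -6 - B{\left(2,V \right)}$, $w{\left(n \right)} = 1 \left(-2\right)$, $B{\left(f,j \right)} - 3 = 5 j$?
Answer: $149$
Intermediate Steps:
$B{\left(f,j \right)} = 3 + 5 j$
$w{\left(n \right)} = -2$
$E{\left(V \right)} = -9 - 5 V$ ($E{\left(V \right)} = -6 - \left(3 + 5 V\right) = -9 - 5 V$)
$\left(O{\left(-2,-8 \right)} + 151\right) E{\left(w{\left(\frac{6}{-2} - \frac{2}{-2} \right)} \right)} = \left(-2 + 151\right) \left(-9 - -10\right) = 149 \left(-9 + 10\right) = 149 \cdot 1 = 149$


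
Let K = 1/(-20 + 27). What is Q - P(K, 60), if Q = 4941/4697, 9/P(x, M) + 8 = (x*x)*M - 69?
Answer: 334710/285901 ≈ 1.1707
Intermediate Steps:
K = ⅐ (K = 1/7 = ⅐ ≈ 0.14286)
P(x, M) = 9/(-77 + M*x²) (P(x, M) = 9/(-8 + ((x*x)*M - 69)) = 9/(-8 + (x²*M - 69)) = 9/(-8 + (M*x² - 69)) = 9/(-8 + (-69 + M*x²)) = 9/(-77 + M*x²))
Q = 81/77 (Q = 4941*(1/4697) = 81/77 ≈ 1.0519)
Q - P(K, 60) = 81/77 - 9/(-77 + 60*(⅐)²) = 81/77 - 9/(-77 + 60*(1/49)) = 81/77 - 9/(-77 + 60/49) = 81/77 - 9/(-3713/49) = 81/77 - 9*(-49)/3713 = 81/77 - 1*(-441/3713) = 81/77 + 441/3713 = 334710/285901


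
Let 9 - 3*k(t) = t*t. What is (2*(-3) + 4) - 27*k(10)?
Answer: 817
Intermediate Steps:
k(t) = 3 - t**2/3 (k(t) = 3 - t*t/3 = 3 - t**2/3)
(2*(-3) + 4) - 27*k(10) = (2*(-3) + 4) - 27*(3 - 1/3*10**2) = (-6 + 4) - 27*(3 - 1/3*100) = -2 - 27*(3 - 100/3) = -2 - 27*(-91/3) = -2 + 819 = 817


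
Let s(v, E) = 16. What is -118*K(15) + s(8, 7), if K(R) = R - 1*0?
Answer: -1754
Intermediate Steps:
K(R) = R (K(R) = R + 0 = R)
-118*K(15) + s(8, 7) = -118*15 + 16 = -1770 + 16 = -1754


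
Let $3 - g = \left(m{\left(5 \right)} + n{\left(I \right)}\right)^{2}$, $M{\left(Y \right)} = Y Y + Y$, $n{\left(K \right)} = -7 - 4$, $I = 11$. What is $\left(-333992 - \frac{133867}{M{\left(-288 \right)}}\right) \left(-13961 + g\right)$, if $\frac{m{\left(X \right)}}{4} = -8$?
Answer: $\frac{145459052205511}{27552} \approx 5.2794 \cdot 10^{9}$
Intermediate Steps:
$n{\left(K \right)} = -11$ ($n{\left(K \right)} = -7 - 4 = -11$)
$M{\left(Y \right)} = Y + Y^{2}$ ($M{\left(Y \right)} = Y^{2} + Y = Y + Y^{2}$)
$m{\left(X \right)} = -32$ ($m{\left(X \right)} = 4 \left(-8\right) = -32$)
$g = -1846$ ($g = 3 - \left(-32 - 11\right)^{2} = 3 - \left(-43\right)^{2} = 3 - 1849 = -1846$)
$\left(-333992 - \frac{133867}{M{\left(-288 \right)}}\right) \left(-13961 + g\right) = \left(-333992 - \frac{133867}{\left(-288\right) \left(1 - 288\right)}\right) \left(-13961 - 1846\right) = \left(-333992 - \frac{133867}{\left(-288\right) \left(-287\right)}\right) \left(-15807\right) = \left(-333992 - \frac{133867}{82656}\right) \left(-15807\right) = \left(- \frac{27606576619}{82656}\right) \left(-15807\right) = \frac{145459052205511}{27552}$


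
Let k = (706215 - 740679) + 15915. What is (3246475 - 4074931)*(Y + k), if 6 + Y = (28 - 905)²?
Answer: -621817533744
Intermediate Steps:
k = -18549 (k = -34464 + 15915 = -18549)
Y = 769123 (Y = -6 + (28 - 905)² = -6 + (-877)² = -6 + 769129 = 769123)
(3246475 - 4074931)*(Y + k) = (3246475 - 4074931)*(769123 - 18549) = -828456*750574 = -621817533744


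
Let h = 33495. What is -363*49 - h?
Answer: -51282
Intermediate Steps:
-363*49 - h = -363*49 - 1*33495 = -17787 - 33495 = -51282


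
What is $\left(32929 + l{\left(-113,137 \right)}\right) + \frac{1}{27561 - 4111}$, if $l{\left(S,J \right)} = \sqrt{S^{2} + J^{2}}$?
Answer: $\frac{772185051}{23450} + \sqrt{31538} \approx 33107.0$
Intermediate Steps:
$l{\left(S,J \right)} = \sqrt{J^{2} + S^{2}}$
$\left(32929 + l{\left(-113,137 \right)}\right) + \frac{1}{27561 - 4111} = \left(32929 + \sqrt{137^{2} + \left(-113\right)^{2}}\right) + \frac{1}{27561 - 4111} = \left(32929 + \sqrt{18769 + 12769}\right) + \frac{1}{23450} = \left(32929 + \sqrt{31538}\right) + \frac{1}{23450} = \frac{772185051}{23450} + \sqrt{31538}$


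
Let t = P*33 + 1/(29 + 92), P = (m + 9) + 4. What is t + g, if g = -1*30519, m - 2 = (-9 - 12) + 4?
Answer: -3700784/121 ≈ -30585.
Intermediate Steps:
m = -15 (m = 2 + ((-9 - 12) + 4) = 2 + (-21 + 4) = 2 - 17 = -15)
P = -2 (P = (-15 + 9) + 4 = -6 + 4 = -2)
g = -30519
t = -7985/121 (t = -2*33 + 1/(29 + 92) = -66 + 1/121 = -7985/121 ≈ -65.992)
t + g = -7985/121 - 30519 = -3700784/121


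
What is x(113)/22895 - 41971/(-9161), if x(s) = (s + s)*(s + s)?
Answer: 1428833281/209741095 ≈ 6.8124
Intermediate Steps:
x(s) = 4*s² (x(s) = (2*s)*(2*s) = 4*s²)
x(113)/22895 - 41971/(-9161) = (4*113²)/22895 - 41971/(-9161) = (4*12769)*(1/22895) - 41971*(-1/9161) = 51076*(1/22895) + 41971/9161 = 51076/22895 + 41971/9161 = 1428833281/209741095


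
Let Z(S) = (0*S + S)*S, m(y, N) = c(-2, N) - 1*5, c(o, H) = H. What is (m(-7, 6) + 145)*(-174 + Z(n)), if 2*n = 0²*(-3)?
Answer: -25404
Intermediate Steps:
n = 0 (n = (0²*(-3))/2 = (0*(-3))/2 = (½)*0 = 0)
m(y, N) = -5 + N (m(y, N) = N - 1*5 = N - 5 = -5 + N)
Z(S) = S² (Z(S) = (0 + S)*S = S*S = S²)
(m(-7, 6) + 145)*(-174 + Z(n)) = ((-5 + 6) + 145)*(-174 + 0²) = (1 + 145)*(-174 + 0) = 146*(-174) = -25404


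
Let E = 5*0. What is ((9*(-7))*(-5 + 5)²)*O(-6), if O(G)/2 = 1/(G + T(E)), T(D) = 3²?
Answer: 0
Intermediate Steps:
E = 0
T(D) = 9
O(G) = 2/(9 + G) (O(G) = 2/(G + 9) = 2/(9 + G))
((9*(-7))*(-5 + 5)²)*O(-6) = ((9*(-7))*(-5 + 5)²)*(2/(9 - 6)) = (-63*0²)*(2/3) = (-63*0)*(2*(⅓)) = 0*(⅔) = 0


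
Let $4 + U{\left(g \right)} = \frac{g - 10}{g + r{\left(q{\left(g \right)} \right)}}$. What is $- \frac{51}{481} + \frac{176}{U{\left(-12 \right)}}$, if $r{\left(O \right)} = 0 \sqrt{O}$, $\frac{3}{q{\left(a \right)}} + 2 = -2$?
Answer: $- \frac{39123}{481} \approx -81.337$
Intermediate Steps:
$q{\left(a \right)} = - \frac{3}{4}$ ($q{\left(a \right)} = \frac{3}{-2 - 2} = \frac{3}{-4} = 3 \left(- \frac{1}{4}\right) = - \frac{3}{4}$)
$r{\left(O \right)} = 0$
$U{\left(g \right)} = -4 + \frac{-10 + g}{g}$ ($U{\left(g \right)} = -4 + \frac{g - 10}{g + 0} = -4 + \frac{-10 + g}{g}$)
$- \frac{51}{481} + \frac{176}{U{\left(-12 \right)}} = - \frac{51}{481} + \frac{176}{-3 - \frac{10}{-12}} = \left(-51\right) \frac{1}{481} + \frac{176}{-3 - - \frac{5}{6}} = - \frac{51}{481} + \frac{176}{-3 + \frac{5}{6}} = - \frac{51}{481} + \frac{176}{- \frac{13}{6}} = - \frac{51}{481} + 176 \left(- \frac{6}{13}\right) = - \frac{51}{481} - \frac{1056}{13} = - \frac{39123}{481}$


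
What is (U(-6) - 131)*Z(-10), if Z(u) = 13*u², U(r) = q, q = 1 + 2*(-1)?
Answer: -171600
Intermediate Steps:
q = -1 (q = 1 - 2 = -1)
U(r) = -1
(U(-6) - 131)*Z(-10) = (-1 - 131)*(13*(-10)²) = -1716*100 = -132*1300 = -171600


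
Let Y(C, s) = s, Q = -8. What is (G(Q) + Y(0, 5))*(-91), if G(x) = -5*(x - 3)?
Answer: -5460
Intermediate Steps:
G(x) = 15 - 5*x (G(x) = -5*(-3 + x) = 15 - 5*x)
(G(Q) + Y(0, 5))*(-91) = ((15 - 5*(-8)) + 5)*(-91) = ((15 + 40) + 5)*(-91) = (55 + 5)*(-91) = 60*(-91) = -5460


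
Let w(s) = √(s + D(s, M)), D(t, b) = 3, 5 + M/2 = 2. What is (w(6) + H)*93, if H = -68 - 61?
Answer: -11718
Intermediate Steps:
M = -6 (M = -10 + 2*2 = -10 + 4 = -6)
w(s) = √(3 + s) (w(s) = √(s + 3) = √(3 + s))
H = -129
(w(6) + H)*93 = (√(3 + 6) - 129)*93 = (√9 - 129)*93 = (3 - 129)*93 = -126*93 = -11718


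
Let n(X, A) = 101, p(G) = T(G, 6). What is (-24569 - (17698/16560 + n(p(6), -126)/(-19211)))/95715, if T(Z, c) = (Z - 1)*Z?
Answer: -3908288250379/15225105562200 ≈ -0.25670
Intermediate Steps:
T(Z, c) = Z*(-1 + Z) (T(Z, c) = (-1 + Z)*Z = Z*(-1 + Z))
p(G) = G*(-1 + G)
(-24569 - (17698/16560 + n(p(6), -126)/(-19211)))/95715 = (-24569 - (17698/16560 + 101/(-19211)))/95715 = (-24569 - (17698*(1/16560) + 101*(-1/19211)))*(1/95715) = (-24569 - (8849/8280 - 101/19211))*(1/95715) = (-24569 - 1*169161859/159067080)*(1/95715) = (-24569 - 169161859/159067080)*(1/95715) = -3908288250379/159067080*1/95715 = -3908288250379/15225105562200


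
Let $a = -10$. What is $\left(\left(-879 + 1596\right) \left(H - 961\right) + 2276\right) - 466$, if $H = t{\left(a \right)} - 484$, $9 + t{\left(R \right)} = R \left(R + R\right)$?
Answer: $-897308$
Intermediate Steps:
$t{\left(R \right)} = -9 + 2 R^{2}$ ($t{\left(R \right)} = -9 + R \left(R + R\right) = -9 + R 2 R = -9 + 2 R^{2}$)
$H = -293$ ($H = \left(-9 + 2 \left(-10\right)^{2}\right) - 484 = \left(-9 + 2 \cdot 100\right) - 484 = \left(-9 + 200\right) - 484 = 191 - 484 = -293$)
$\left(\left(-879 + 1596\right) \left(H - 961\right) + 2276\right) - 466 = \left(\left(-879 + 1596\right) \left(-293 - 961\right) + 2276\right) - 466 = \left(717 \left(-1254\right) + 2276\right) - 466 = \left(-899118 + 2276\right) - 466 = -896842 - 466 = -897308$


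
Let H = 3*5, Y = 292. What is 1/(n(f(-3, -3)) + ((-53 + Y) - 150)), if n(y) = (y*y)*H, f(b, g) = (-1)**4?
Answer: 1/104 ≈ 0.0096154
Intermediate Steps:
f(b, g) = 1
H = 15
n(y) = 15*y**2 (n(y) = (y*y)*15 = y**2*15 = 15*y**2)
1/(n(f(-3, -3)) + ((-53 + Y) - 150)) = 1/(15*1**2 + ((-53 + 292) - 150)) = 1/(15*1 + (239 - 150)) = 1/(15 + 89) = 1/104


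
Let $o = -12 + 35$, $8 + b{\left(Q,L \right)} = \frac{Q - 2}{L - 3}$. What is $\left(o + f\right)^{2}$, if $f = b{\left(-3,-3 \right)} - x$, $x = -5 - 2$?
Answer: $\frac{18769}{36} \approx 521.36$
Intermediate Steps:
$x = -7$ ($x = -5 - 2 = -7$)
$b{\left(Q,L \right)} = -8 + \frac{-2 + Q}{-3 + L}$ ($b{\left(Q,L \right)} = -8 + \frac{Q - 2}{L - 3} = -8 + \frac{-2 + Q}{-3 + L}$)
$o = 23$
$f = - \frac{1}{6}$ ($f = \frac{22 - 3 - -24}{-3 - 3} - -7 = \frac{22 - 3 + 24}{-6} + 7 = \left(- \frac{1}{6}\right) 43 + 7 = - \frac{43}{6} + 7 = - \frac{1}{6} \approx -0.16667$)
$\left(o + f\right)^{2} = \left(23 - \frac{1}{6}\right)^{2} = \left(\frac{137}{6}\right)^{2} = \frac{18769}{36}$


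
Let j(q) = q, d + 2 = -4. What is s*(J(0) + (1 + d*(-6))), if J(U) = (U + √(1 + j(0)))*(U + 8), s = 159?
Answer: 7155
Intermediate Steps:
d = -6 (d = -2 - 4 = -6)
J(U) = (1 + U)*(8 + U) (J(U) = (U + √(1 + 0))*(U + 8) = (U + √1)*(8 + U) = (U + 1)*(8 + U) = (1 + U)*(8 + U))
s*(J(0) + (1 + d*(-6))) = 159*((8 + 0² + 9*0) + (1 - 6*(-6))) = 159*((8 + 0 + 0) + (1 + 36)) = 159*(8 + 37) = 159*45 = 7155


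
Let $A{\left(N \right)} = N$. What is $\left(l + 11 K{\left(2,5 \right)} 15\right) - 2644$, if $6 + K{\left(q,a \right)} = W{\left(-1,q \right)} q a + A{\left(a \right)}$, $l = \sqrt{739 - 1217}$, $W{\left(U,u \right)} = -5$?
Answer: $-11059 + i \sqrt{478} \approx -11059.0 + 21.863 i$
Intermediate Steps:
$l = i \sqrt{478}$ ($l = \sqrt{-478} = i \sqrt{478} \approx 21.863 i$)
$K{\left(q,a \right)} = -6 + a - 5 a q$ ($K{\left(q,a \right)} = -6 + \left(- 5 q a + a\right) = -6 - \left(- a + 5 a q\right) = -6 + a - 5 a q$)
$\left(l + 11 K{\left(2,5 \right)} 15\right) - 2644 = \left(i \sqrt{478} + 11 \left(-6 + 5 - 25 \cdot 2\right) 15\right) - 2644 = \left(i \sqrt{478} + 11 \left(-6 + 5 - 50\right) 15\right) - 2644 = \left(i \sqrt{478} + 11 \left(-51\right) 15\right) - 2644 = \left(i \sqrt{478} - 8415\right) - 2644 = \left(-8415 + i \sqrt{478}\right) - 2644 = -11059 + i \sqrt{478}$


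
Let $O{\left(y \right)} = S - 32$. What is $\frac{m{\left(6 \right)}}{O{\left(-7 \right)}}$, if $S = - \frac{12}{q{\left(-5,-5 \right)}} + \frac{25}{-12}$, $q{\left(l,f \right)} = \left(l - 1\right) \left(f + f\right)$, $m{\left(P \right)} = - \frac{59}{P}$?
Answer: $\frac{590}{2057} \approx 0.28683$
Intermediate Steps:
$q{\left(l,f \right)} = 2 f \left(-1 + l\right)$ ($q{\left(l,f \right)} = \left(-1 + l\right) 2 f = 2 f \left(-1 + l\right)$)
$S = - \frac{137}{60}$ ($S = - \frac{12}{2 \left(-5\right) \left(-1 - 5\right)} + \frac{25}{-12} = - \frac{12}{2 \left(-5\right) \left(-6\right)} + 25 \left(- \frac{1}{12}\right) = - \frac{12}{60} - \frac{25}{12} = \left(-12\right) \frac{1}{60} - \frac{25}{12} = - \frac{1}{5} - \frac{25}{12} = - \frac{137}{60} \approx -2.2833$)
$O{\left(y \right)} = - \frac{2057}{60}$ ($O{\left(y \right)} = - \frac{137}{60} - 32 = - \frac{2057}{60}$)
$\frac{m{\left(6 \right)}}{O{\left(-7 \right)}} = \frac{\left(-59\right) \frac{1}{6}}{- \frac{2057}{60}} = \left(-59\right) \frac{1}{6} \left(- \frac{60}{2057}\right) = \left(- \frac{59}{6}\right) \left(- \frac{60}{2057}\right) = \frac{590}{2057}$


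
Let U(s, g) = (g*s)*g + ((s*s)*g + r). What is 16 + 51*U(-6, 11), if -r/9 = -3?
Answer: -15437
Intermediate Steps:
r = 27 (r = -9*(-3) = 27)
U(s, g) = 27 + g*s² + s*g² (U(s, g) = (g*s)*g + ((s*s)*g + 27) = s*g² + (s²*g + 27) = s*g² + (g*s² + 27) = s*g² + (27 + g*s²) = 27 + g*s² + s*g²)
16 + 51*U(-6, 11) = 16 + 51*(27 + 11*(-6)² - 6*11²) = 16 + 51*(27 + 11*36 - 6*121) = 16 + 51*(27 + 396 - 726) = 16 + 51*(-303) = 16 - 15453 = -15437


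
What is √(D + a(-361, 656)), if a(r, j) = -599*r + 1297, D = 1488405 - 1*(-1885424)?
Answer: √3591365 ≈ 1895.1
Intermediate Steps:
D = 3373829 (D = 1488405 + 1885424 = 3373829)
a(r, j) = 1297 - 599*r
√(D + a(-361, 656)) = √(3373829 + (1297 - 599*(-361))) = √(3373829 + (1297 + 216239)) = √(3373829 + 217536) = √3591365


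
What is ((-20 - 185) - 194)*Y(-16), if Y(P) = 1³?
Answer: -399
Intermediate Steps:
Y(P) = 1
((-20 - 185) - 194)*Y(-16) = ((-20 - 185) - 194)*1 = (-205 - 194)*1 = -399*1 = -399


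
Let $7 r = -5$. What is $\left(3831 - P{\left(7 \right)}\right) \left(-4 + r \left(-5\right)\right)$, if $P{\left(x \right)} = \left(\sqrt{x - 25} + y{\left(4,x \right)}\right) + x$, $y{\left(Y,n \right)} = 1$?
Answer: $- \frac{11469}{7} + \frac{9 i \sqrt{2}}{7} \approx -1638.4 + 1.8183 i$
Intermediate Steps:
$r = - \frac{5}{7}$ ($r = \frac{1}{7} \left(-5\right) = - \frac{5}{7} \approx -0.71429$)
$P{\left(x \right)} = 1 + x + \sqrt{-25 + x}$ ($P{\left(x \right)} = \left(\sqrt{x - 25} + 1\right) + x = \left(\sqrt{-25 + x} + 1\right) + x = \left(1 + \sqrt{-25 + x}\right) + x = 1 + x + \sqrt{-25 + x}$)
$\left(3831 - P{\left(7 \right)}\right) \left(-4 + r \left(-5\right)\right) = \left(3831 - \left(1 + 7 + \sqrt{-25 + 7}\right)\right) \left(-4 - - \frac{25}{7}\right) = \left(3831 - \left(1 + 7 + \sqrt{-18}\right)\right) \left(-4 + \frac{25}{7}\right) = \left(3831 - \left(1 + 7 + 3 i \sqrt{2}\right)\right) \left(- \frac{3}{7}\right) = \left(3831 - \left(8 + 3 i \sqrt{2}\right)\right) \left(- \frac{3}{7}\right) = \left(3823 - 3 i \sqrt{2}\right) \left(- \frac{3}{7}\right) = - \frac{11469}{7} + \frac{9 i \sqrt{2}}{7}$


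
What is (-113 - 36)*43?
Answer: -6407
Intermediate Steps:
(-113 - 36)*43 = -149*43 = -6407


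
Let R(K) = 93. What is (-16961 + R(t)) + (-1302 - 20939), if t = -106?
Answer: -39109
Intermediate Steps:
(-16961 + R(t)) + (-1302 - 20939) = (-16961 + 93) + (-1302 - 20939) = -16868 - 22241 = -39109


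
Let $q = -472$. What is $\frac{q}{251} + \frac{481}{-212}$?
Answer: $- \frac{220795}{53212} \approx -4.1493$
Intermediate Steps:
$\frac{q}{251} + \frac{481}{-212} = - \frac{472}{251} + \frac{481}{-212} = \left(-472\right) \frac{1}{251} + 481 \left(- \frac{1}{212}\right) = - \frac{472}{251} - \frac{481}{212} = - \frac{220795}{53212}$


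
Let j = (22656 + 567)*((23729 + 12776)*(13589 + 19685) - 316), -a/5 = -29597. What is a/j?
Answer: 147985/28208212995042 ≈ 5.2462e-9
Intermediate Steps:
a = 147985 (a = -5*(-29597) = 147985)
j = 28208212995042 (j = 23223*(36505*33274 - 316) = 23223*(1214667370 - 316) = 23223*1214667054 = 28208212995042)
a/j = 147985/28208212995042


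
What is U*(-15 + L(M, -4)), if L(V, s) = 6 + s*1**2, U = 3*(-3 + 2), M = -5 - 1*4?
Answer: 39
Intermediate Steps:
M = -9 (M = -5 - 4 = -9)
U = -3 (U = 3*(-1) = -3)
L(V, s) = 6 + s (L(V, s) = 6 + s*1 = 6 + s)
U*(-15 + L(M, -4)) = -3*(-15 + (6 - 4)) = -3*(-15 + 2) = -3*(-13) = 39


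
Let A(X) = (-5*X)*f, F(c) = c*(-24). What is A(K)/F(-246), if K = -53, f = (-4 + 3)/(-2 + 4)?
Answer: -265/11808 ≈ -0.022442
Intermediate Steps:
f = -1/2 ≈ -0.50000
F(c) = -24*c
A(X) = 5*X/2 (A(X) = -5*X*(-1/2) = 5*X/2)
A(K)/F(-246) = ((5/2)*(-53))/((-24*(-246))) = -265/2/5904 = -265/2*1/5904 = -265/11808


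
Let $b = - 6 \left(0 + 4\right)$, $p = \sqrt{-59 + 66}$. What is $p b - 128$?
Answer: $-128 - 24 \sqrt{7} \approx -191.5$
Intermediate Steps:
$p = \sqrt{7} \approx 2.6458$
$b = -24$ ($b = \left(-6\right) 4 = -24$)
$p b - 128 = \sqrt{7} \left(-24\right) - 128 = - 24 \sqrt{7} - 128 = -128 - 24 \sqrt{7}$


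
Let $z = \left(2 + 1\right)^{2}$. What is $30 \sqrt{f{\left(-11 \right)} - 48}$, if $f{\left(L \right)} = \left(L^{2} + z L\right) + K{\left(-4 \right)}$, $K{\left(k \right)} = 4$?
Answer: $30 i \sqrt{22} \approx 140.71 i$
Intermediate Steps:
$z = 9$ ($z = 3^{2} = 9$)
$f{\left(L \right)} = 4 + L^{2} + 9 L$ ($f{\left(L \right)} = \left(L^{2} + 9 L\right) + 4 = 4 + L^{2} + 9 L$)
$30 \sqrt{f{\left(-11 \right)} - 48} = 30 \sqrt{\left(4 + \left(-11\right)^{2} + 9 \left(-11\right)\right) - 48} = 30 \sqrt{\left(4 + 121 - 99\right) - 48} = 30 \sqrt{26 - 48} = 30 \sqrt{-22} = 30 i \sqrt{22}$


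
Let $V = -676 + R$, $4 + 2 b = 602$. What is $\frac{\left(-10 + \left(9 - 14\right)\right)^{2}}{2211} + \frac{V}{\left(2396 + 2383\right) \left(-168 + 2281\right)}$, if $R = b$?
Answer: $\frac{757074176}{7442245899} \approx 0.10173$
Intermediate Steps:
$b = 299$ ($b = -2 + \frac{1}{2} \cdot 602 = -2 + 301 = 299$)
$R = 299$
$V = -377$ ($V = -676 + 299 = -377$)
$\frac{\left(-10 + \left(9 - 14\right)\right)^{2}}{2211} + \frac{V}{\left(2396 + 2383\right) \left(-168 + 2281\right)} = \frac{\left(-10 + \left(9 - 14\right)\right)^{2}}{2211} - \frac{377}{\left(2396 + 2383\right) \left(-168 + 2281\right)} = \left(-10 + \left(9 - 14\right)\right)^{2} \cdot \frac{1}{2211} - \frac{377}{4779 \cdot 2113} = \left(-10 - 5\right)^{2} \cdot \frac{1}{2211} - \frac{377}{10098027} = \left(-15\right)^{2} \cdot \frac{1}{2211} - \frac{377}{10098027} = 225 \cdot \frac{1}{2211} - \frac{377}{10098027} = \frac{75}{737} - \frac{377}{10098027} = \frac{757074176}{7442245899}$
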